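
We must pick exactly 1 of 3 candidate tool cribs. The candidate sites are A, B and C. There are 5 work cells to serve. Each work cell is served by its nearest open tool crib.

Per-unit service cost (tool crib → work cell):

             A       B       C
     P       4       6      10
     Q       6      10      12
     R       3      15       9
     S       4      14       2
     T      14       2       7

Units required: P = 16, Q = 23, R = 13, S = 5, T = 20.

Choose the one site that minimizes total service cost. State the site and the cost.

With exactly 1 open, each work cell uses its cheapest among the chosen.
{A}: P→A 4·16=64, Q→A 6·23=138, R→A 3·13=39, S→A 4·5=20, T→A 14·20=280. Service cost 541.
{B}: service cost 631
{C}: service cost 703
Among all 3 size-1 choices, {A} is lowest.

Choose A only; total service cost 541.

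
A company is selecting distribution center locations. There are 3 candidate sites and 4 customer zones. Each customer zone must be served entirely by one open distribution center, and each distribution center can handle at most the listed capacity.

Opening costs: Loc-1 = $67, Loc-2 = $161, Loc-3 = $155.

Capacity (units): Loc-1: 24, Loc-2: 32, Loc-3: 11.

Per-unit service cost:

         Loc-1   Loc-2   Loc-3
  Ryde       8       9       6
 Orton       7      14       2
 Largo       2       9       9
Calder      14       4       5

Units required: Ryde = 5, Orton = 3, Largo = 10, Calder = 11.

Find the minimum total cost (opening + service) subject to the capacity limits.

Minimum total cost: 353

Open {Loc-1, Loc-2}: Ryde→Loc-1 8·5=40, Orton→Loc-1 7·3=21, Largo→Loc-1 2·10=20, Calder→Loc-2 4·11=44.
Loads: Loc-1 carries 18/24, Loc-2 carries 11/32. Service 125; fixed 228; total 353.
Next best feasible plan costs 358.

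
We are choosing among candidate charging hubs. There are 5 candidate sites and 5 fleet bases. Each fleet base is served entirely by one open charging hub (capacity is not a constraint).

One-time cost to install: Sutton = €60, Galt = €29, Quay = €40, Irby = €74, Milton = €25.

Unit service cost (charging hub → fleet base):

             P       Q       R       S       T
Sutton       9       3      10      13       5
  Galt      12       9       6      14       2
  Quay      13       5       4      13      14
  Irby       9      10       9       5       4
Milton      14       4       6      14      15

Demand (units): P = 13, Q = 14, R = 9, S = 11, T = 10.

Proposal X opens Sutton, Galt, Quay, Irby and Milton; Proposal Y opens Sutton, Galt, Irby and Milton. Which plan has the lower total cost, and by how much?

Proposal X: {Sutton, Galt, Quay, Irby, Milton}: P→Sutton 9·13=117, Q→Sutton 3·14=42, R→Quay 4·9=36, S→Irby 5·11=55, T→Galt 2·10=20. Service 270; fixed 228; total 498.
Proposal Y: {Sutton, Galt, Irby, Milton}: P→Sutton 9·13=117, Q→Sutton 3·14=42, R→Galt 6·9=54, S→Irby 5·11=55, T→Galt 2·10=20. Service 288; fixed 188; total 476.
Difference: |498 − 476| = 22.

Proposal Y is cheaper by 22.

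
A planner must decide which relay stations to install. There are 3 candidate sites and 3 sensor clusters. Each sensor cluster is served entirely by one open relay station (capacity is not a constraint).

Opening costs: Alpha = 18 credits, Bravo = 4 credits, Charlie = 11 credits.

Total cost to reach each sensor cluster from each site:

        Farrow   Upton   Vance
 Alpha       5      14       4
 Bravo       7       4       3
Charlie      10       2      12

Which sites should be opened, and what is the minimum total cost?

For any fixed open set, each sensor cluster goes to its cheapest open site; total = fixed + service.
{Bravo}: Farrow→Bravo 7, Upton→Bravo 4, Vance→Bravo 3. Service 14; fixed 4; total 18.
{Bravo, Charlie}: service 12 + fixed 15 = 27
{Alpha, Bravo}: Farrow→Alpha 5, Upton→Bravo 4, Vance→Bravo 3. Service 12; fixed 22; total 34.
{Alpha, Bravo, Charlie}: service 10 + fixed 33 = 43
No other subset beats 18.

Open Bravo only; minimum total cost 18.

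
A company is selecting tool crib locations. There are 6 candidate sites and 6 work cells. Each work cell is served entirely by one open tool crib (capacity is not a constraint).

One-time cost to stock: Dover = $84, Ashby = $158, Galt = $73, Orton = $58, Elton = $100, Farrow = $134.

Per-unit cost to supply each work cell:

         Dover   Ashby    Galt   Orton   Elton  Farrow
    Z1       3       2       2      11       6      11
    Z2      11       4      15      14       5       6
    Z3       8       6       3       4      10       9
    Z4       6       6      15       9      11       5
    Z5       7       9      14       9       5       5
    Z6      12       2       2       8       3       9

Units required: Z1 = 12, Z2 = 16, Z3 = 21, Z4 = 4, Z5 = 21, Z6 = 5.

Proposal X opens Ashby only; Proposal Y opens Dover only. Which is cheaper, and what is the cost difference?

Proposal X: {Ashby}: Z1→Ashby 2·12=24, Z2→Ashby 4·16=64, Z3→Ashby 6·21=126, Z4→Ashby 6·4=24, Z5→Ashby 9·21=189, Z6→Ashby 2·5=10. Service 437; fixed 158; total 595.
Proposal Y: {Dover}: Z1→Dover 3·12=36, Z2→Dover 11·16=176, Z3→Dover 8·21=168, Z4→Dover 6·4=24, Z5→Dover 7·21=147, Z6→Dover 12·5=60. Service 611; fixed 84; total 695.
Difference: |595 − 695| = 100.

Proposal X is cheaper by 100.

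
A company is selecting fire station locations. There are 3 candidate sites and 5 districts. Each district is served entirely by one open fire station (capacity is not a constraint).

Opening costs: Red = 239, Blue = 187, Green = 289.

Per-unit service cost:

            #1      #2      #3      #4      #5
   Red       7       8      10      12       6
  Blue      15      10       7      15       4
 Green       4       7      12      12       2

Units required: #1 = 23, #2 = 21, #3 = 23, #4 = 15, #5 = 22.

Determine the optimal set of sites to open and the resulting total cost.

For any fixed open set, each district goes to its cheapest open site; total = fixed + service.
{Green}: #1→Green 4·23=92, #2→Green 7·21=147, #3→Green 12·23=276, #4→Green 12·15=180, #5→Green 2·22=44. Service 739; fixed 289; total 1028.
{Blue, Green}: service 624 + fixed 476 = 1100
{Red}: #1→Red 7·23=161, #2→Red 8·21=168, #3→Red 10·23=230, #4→Red 12·15=180, #5→Red 6·22=132. Service 871; fixed 239; total 1110.
{Red, Blue, Green}: service 624 + fixed 715 = 1339
(All 7 nonempty subsets were checked; Green only is lowest.)

Open Green only; minimum total cost 1028.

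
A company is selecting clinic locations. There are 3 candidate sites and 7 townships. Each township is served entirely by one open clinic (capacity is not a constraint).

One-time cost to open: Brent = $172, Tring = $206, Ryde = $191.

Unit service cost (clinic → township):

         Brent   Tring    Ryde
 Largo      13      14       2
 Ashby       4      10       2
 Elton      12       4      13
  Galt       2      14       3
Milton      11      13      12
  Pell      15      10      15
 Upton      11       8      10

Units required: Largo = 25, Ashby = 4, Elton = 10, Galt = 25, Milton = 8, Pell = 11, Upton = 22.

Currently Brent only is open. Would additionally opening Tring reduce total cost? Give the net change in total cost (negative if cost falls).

No — net change +5 (cost rises by 5).

Current service cost with {Brent}: 1006.
Adding Tring: each township re-picks its cheapest; new service cost 805, saving 201.
Extra fixed cost: 206. Net change = 206 − 201 = 5.
(Totals: 1178 → 1183.)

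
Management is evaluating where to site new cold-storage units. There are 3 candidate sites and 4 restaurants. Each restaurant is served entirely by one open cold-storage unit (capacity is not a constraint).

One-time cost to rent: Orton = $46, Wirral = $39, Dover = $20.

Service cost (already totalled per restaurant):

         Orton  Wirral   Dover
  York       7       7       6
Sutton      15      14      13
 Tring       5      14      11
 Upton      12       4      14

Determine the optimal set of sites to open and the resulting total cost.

Open Dover only; minimum total cost 64.

For any fixed open set, each restaurant goes to its cheapest open site; total = fixed + service.
{Dover}: York→Dover 6, Sutton→Dover 13, Tring→Dover 11, Upton→Dover 14. Service 44; fixed 20; total 64.
{Wirral}: service 39 + fixed 39 = 78
{Orton}: York→Orton 7, Sutton→Orton 15, Tring→Orton 5, Upton→Orton 12. Service 39; fixed 46; total 85.
{Orton, Wirral, Dover}: York→Dover 6, Sutton→Dover 13, Tring→Orton 5, Upton→Wirral 4. Service 28; fixed 105; total 133.
No other subset beats 64.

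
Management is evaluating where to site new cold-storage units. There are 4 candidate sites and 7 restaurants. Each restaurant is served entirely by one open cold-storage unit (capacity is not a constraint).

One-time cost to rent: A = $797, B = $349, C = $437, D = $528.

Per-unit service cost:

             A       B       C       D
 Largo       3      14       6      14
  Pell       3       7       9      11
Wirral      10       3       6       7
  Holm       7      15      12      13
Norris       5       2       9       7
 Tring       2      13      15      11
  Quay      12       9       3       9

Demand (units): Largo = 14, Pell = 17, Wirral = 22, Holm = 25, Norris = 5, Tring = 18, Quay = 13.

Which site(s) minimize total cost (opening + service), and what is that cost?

Open C only; minimum total cost 1460.

For any fixed open set, each restaurant goes to its cheapest open site; total = fixed + service.
{C}: Largo→C 6·14=84, Pell→C 9·17=153, Wirral→C 6·22=132, Holm→C 12·25=300, Norris→C 9·5=45, Tring→C 15·18=270, Quay→C 3·13=39. Service 1023; fixed 437; total 1460.
{B}: service 1117 + fixed 349 = 1466
{A}: service 705 + fixed 797 = 1502
{A, B, C, D}: service 419 + fixed 2111 = 2530
No other subset beats 1460.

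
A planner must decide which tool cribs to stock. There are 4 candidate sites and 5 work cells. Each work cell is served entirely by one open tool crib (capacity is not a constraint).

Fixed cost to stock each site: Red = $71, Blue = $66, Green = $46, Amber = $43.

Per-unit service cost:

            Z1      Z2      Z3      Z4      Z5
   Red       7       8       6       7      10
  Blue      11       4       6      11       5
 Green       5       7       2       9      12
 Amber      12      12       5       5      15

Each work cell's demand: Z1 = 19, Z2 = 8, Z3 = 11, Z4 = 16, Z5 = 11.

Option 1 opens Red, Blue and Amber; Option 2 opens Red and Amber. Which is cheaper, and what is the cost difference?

Option 1 is cheaper by 21.

Option 1: {Red, Blue, Amber}: Z1→Red 7·19=133, Z2→Blue 4·8=32, Z3→Amber 5·11=55, Z4→Amber 5·16=80, Z5→Blue 5·11=55. Service 355; fixed 180; total 535.
Option 2: {Red, Amber}: Z1→Red 7·19=133, Z2→Red 8·8=64, Z3→Amber 5·11=55, Z4→Amber 5·16=80, Z5→Red 10·11=110. Service 442; fixed 114; total 556.
Difference: |535 − 556| = 21.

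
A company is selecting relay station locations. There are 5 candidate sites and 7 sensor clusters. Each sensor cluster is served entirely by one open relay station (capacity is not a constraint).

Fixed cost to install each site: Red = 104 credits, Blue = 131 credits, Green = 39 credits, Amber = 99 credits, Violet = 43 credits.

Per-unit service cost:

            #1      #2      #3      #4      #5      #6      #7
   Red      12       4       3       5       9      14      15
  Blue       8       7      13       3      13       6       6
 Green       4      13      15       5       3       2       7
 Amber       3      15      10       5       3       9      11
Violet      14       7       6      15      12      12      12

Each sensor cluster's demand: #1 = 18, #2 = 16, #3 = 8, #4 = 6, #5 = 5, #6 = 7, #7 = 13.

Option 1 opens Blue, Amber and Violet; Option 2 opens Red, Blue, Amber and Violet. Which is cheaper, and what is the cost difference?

Option 1: {Blue, Amber, Violet}: #1→Amber 3·18=54, #2→Blue 7·16=112, #3→Violet 6·8=48, #4→Blue 3·6=18, #5→Amber 3·5=15, #6→Blue 6·7=42, #7→Blue 6·13=78. Service 367; fixed 273; total 640.
Option 2: {Red, Blue, Amber, Violet}: #1→Amber 3·18=54, #2→Red 4·16=64, #3→Red 3·8=24, #4→Blue 3·6=18, #5→Amber 3·5=15, #6→Blue 6·7=42, #7→Blue 6·13=78. Service 295; fixed 377; total 672.
Difference: |640 − 672| = 32.

Option 1 is cheaper by 32.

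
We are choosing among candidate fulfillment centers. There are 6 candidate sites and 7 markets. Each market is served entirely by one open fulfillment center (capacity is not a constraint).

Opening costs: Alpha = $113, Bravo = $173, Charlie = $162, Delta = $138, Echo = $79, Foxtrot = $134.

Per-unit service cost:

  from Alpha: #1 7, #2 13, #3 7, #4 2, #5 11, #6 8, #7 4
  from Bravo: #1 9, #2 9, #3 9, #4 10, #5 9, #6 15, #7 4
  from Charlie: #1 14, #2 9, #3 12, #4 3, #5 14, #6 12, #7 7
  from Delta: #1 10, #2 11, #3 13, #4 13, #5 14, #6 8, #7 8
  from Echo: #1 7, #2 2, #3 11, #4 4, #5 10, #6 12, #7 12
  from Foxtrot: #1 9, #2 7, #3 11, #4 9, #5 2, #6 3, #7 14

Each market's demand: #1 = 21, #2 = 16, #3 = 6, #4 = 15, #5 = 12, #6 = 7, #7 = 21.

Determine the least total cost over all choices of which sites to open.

For any fixed open set, each market goes to its cheapest open site; total = fixed + service.
{Alpha, Echo}: #1→Alpha 7·21=147, #2→Echo 2·16=32, #3→Alpha 7·6=42, #4→Alpha 2·15=30, #5→Echo 10·12=120, #6→Alpha 8·7=56, #7→Alpha 4·21=84. Service 511; fixed 192; total 703.
{Alpha, Echo, Foxtrot}: #1→Alpha 7·21=147, #2→Echo 2·16=32, #3→Alpha 7·6=42, #4→Alpha 2·15=30, #5→Foxtrot 2·12=24, #6→Foxtrot 3·7=21, #7→Alpha 4·21=84. Service 380; fixed 326; total 706.
{Alpha, Foxtrot}: service 460 + fixed 247 = 707
{Alpha, Bravo, Charlie, Delta, Echo, Foxtrot}: service 380 + fixed 799 = 1179
No other subset beats 703.

Minimum total cost: 703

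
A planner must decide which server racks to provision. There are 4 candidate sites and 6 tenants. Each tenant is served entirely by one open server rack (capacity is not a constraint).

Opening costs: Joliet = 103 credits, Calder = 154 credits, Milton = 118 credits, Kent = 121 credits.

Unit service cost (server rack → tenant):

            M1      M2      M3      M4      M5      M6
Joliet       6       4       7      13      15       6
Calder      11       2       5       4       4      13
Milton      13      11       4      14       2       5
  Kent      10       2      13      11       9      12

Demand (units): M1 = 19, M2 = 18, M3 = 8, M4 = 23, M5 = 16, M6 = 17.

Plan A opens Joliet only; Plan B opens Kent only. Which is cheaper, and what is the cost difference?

Plan A: {Joliet}: M1→Joliet 6·19=114, M2→Joliet 4·18=72, M3→Joliet 7·8=56, M4→Joliet 13·23=299, M5→Joliet 15·16=240, M6→Joliet 6·17=102. Service 883; fixed 103; total 986.
Plan B: {Kent}: M1→Kent 10·19=190, M2→Kent 2·18=36, M3→Kent 13·8=104, M4→Kent 11·23=253, M5→Kent 9·16=144, M6→Kent 12·17=204. Service 931; fixed 121; total 1052.
Difference: |986 − 1052| = 66.

Plan A is cheaper by 66.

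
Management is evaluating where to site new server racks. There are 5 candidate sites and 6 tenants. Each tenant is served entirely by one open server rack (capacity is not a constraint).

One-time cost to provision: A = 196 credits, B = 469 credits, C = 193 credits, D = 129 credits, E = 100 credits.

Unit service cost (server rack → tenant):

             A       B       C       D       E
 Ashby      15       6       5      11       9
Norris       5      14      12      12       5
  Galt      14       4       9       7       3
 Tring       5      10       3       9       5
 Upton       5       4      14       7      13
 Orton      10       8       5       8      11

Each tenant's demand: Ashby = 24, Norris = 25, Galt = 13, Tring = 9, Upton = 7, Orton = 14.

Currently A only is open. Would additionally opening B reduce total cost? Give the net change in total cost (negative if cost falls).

No — net change +88 (cost rises by 88).

Current service cost with {A}: 887.
Adding B: each tenant re-picks its cheapest; new service cost 506, saving 381.
Extra fixed cost: 469. Net change = 469 − 381 = 88.
(Totals: 1083 → 1171.)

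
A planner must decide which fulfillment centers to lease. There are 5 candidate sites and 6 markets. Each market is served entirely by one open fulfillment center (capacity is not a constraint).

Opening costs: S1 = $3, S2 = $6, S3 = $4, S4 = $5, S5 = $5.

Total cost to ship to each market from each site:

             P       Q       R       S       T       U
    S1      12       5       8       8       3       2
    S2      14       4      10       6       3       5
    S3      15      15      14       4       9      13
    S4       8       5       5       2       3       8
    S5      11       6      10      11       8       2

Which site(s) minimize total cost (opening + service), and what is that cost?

For any fixed open set, each market goes to its cheapest open site; total = fixed + service.
{S1, S4}: P→S4 8, Q→S1 5, R→S4 5, S→S4 2, T→S1 3, U→S1 2. Service 25; fixed 8; total 33.
{S4, S5}: service 25 + fixed 10 = 35
{S4}: service 31 + fixed 5 = 36
{S1, S2, S3, S4, S5}: service 24 + fixed 23 = 47
No other subset beats 33.

Open S1 and S4; minimum total cost 33.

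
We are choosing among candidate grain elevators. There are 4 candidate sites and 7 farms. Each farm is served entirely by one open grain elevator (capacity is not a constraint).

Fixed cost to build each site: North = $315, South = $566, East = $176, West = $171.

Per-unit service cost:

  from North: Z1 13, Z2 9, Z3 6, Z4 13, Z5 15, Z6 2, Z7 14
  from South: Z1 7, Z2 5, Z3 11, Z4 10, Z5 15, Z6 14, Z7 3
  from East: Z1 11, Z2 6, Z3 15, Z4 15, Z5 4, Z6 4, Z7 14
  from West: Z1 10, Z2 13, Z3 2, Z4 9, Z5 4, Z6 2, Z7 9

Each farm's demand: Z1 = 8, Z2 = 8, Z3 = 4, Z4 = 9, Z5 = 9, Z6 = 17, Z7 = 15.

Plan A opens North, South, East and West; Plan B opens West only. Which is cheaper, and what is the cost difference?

Plan A: {North, South, East, West}: Z1→South 7·8=56, Z2→South 5·8=40, Z3→West 2·4=8, Z4→West 9·9=81, Z5→East 4·9=36, Z6→North 2·17=34, Z7→South 3·15=45. Service 300; fixed 1228; total 1528.
Plan B: {West}: Z1→West 10·8=80, Z2→West 13·8=104, Z3→West 2·4=8, Z4→West 9·9=81, Z5→West 4·9=36, Z6→West 2·17=34, Z7→West 9·15=135. Service 478; fixed 171; total 649.
Difference: |1528 − 649| = 879.

Plan B is cheaper by 879.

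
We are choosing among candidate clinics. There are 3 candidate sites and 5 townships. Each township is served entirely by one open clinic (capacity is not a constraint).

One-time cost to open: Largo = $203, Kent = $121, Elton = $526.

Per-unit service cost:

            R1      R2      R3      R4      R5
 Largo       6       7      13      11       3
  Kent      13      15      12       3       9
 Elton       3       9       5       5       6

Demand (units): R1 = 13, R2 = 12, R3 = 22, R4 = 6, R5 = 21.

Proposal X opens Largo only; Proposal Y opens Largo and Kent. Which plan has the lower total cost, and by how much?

Proposal X: {Largo}: R1→Largo 6·13=78, R2→Largo 7·12=84, R3→Largo 13·22=286, R4→Largo 11·6=66, R5→Largo 3·21=63. Service 577; fixed 203; total 780.
Proposal Y: {Largo, Kent}: R1→Largo 6·13=78, R2→Largo 7·12=84, R3→Kent 12·22=264, R4→Kent 3·6=18, R5→Largo 3·21=63. Service 507; fixed 324; total 831.
Difference: |780 − 831| = 51.

Proposal X is cheaper by 51.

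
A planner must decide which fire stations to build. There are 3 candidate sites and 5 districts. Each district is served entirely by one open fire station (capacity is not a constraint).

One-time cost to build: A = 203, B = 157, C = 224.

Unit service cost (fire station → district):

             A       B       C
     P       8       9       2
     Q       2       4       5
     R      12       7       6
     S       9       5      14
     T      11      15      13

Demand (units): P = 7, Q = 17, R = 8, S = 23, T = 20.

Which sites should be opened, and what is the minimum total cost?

For any fixed open set, each district goes to its cheapest open site; total = fixed + service.
{B}: P→B 9·7=63, Q→B 4·17=68, R→B 7·8=56, S→B 5·23=115, T→B 15·20=300. Service 602; fixed 157; total 759.
{A}: service 613 + fixed 203 = 816
{A, B}: service 481 + fixed 360 = 841
{A, B, C}: P→C 2·7=14, Q→A 2·17=34, R→C 6·8=48, S→B 5·23=115, T→A 11·20=220. Service 431; fixed 584; total 1015.
No other subset beats 759.

Open B only; minimum total cost 759.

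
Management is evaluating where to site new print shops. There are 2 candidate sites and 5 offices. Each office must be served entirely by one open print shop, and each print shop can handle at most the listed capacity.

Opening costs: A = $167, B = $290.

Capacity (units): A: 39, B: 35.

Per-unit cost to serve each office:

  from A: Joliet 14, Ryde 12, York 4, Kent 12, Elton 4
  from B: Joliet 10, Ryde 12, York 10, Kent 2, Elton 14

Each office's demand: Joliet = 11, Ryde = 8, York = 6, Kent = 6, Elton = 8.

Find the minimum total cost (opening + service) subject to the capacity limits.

Minimum total cost: 545

Open {A}: Joliet→A 14·11=154, Ryde→A 12·8=96, York→A 4·6=24, Kent→A 12·6=72, Elton→A 4·8=32.
Loads: A carries 39/39. Service 378; fixed 167; total 545.
Next best feasible plan costs 731.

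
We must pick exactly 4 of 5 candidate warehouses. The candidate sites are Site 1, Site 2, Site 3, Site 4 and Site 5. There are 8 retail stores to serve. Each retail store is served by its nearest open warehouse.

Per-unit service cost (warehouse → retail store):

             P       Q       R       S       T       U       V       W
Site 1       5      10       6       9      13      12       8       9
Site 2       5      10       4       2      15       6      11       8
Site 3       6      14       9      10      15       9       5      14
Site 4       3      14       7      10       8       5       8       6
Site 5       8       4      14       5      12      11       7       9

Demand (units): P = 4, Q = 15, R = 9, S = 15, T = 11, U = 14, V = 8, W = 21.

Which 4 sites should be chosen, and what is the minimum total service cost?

With exactly 4 open, each retail store uses its cheapest among the chosen.
{Site 2, Site 3, Site 4, Site 5}: P→Site 4 3·4=12, Q→Site 5 4·15=60, R→Site 2 4·9=36, S→Site 2 2·15=30, T→Site 4 8·11=88, U→Site 4 5·14=70, V→Site 3 5·8=40, W→Site 4 6·21=126. Service cost 462.
{Site 1, Site 2, Site 4, Site 5}: service cost 478
{Site 1, Site 3, Site 4, Site 5}: service cost 525
Among all 5 size-4 choices, {Site 2, Site 3, Site 4, Site 5} is lowest.

Choose Site 2, Site 3, Site 4 and Site 5; total service cost 462.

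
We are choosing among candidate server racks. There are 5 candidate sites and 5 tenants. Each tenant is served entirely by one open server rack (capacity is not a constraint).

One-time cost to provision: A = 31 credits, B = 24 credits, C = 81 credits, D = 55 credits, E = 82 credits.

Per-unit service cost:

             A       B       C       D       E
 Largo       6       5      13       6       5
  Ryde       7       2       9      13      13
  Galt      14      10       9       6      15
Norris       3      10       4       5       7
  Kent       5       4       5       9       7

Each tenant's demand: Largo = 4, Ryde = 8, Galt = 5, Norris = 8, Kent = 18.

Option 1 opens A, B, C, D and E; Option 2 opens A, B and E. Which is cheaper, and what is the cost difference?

Option 2 is cheaper by 116.

Option 1: {A, B, C, D, E}: Largo→B 5·4=20, Ryde→B 2·8=16, Galt→D 6·5=30, Norris→A 3·8=24, Kent→B 4·18=72. Service 162; fixed 273; total 435.
Option 2: {A, B, E}: Largo→B 5·4=20, Ryde→B 2·8=16, Galt→B 10·5=50, Norris→A 3·8=24, Kent→B 4·18=72. Service 182; fixed 137; total 319.
Difference: |435 − 319| = 116.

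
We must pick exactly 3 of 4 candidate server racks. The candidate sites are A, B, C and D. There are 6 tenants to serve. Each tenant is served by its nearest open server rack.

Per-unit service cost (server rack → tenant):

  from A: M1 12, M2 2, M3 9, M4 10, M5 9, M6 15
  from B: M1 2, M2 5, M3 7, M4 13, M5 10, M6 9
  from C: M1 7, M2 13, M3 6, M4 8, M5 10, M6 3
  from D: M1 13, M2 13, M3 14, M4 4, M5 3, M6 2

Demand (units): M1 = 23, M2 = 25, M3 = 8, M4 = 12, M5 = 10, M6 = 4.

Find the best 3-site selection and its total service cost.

With exactly 3 open, each tenant uses its cheapest among the chosen.
{A, B, D}: M1→B 2·23=46, M2→A 2·25=50, M3→B 7·8=56, M4→D 4·12=48, M5→D 3·10=30, M6→D 2·4=8. Service cost 238.
{B, C, D}: service cost 305
{A, B, C}: service cost 342
Among all 4 size-3 choices, {A, B, D} is lowest.

Choose A, B and D; total service cost 238.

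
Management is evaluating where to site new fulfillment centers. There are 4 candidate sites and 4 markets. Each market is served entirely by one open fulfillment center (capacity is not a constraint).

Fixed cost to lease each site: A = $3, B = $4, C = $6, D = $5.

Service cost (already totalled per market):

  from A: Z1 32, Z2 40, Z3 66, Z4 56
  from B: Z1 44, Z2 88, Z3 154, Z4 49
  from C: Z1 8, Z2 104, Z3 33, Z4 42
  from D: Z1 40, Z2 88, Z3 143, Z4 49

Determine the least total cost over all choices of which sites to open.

Minimum total cost: 132

For any fixed open set, each market goes to its cheapest open site; total = fixed + service.
{A, C}: Z1→C 8, Z2→A 40, Z3→C 33, Z4→C 42. Service 123; fixed 9; total 132.
{A, B, C}: service 123 + fixed 13 = 136
{A, C, D}: service 123 + fixed 14 = 137
{A, B, C, D}: Z1→C 8, Z2→A 40, Z3→C 33, Z4→C 42. Service 123; fixed 18; total 141.
(All 15 nonempty subsets were checked; A and C is lowest.)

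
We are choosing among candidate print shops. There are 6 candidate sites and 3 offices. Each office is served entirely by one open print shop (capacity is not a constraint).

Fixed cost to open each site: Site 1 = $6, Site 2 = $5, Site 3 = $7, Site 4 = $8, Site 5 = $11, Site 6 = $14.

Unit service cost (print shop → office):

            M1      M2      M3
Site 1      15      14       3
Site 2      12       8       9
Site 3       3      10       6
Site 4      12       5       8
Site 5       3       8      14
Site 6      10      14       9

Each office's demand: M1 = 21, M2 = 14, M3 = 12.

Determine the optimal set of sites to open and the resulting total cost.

For any fixed open set, each office goes to its cheapest open site; total = fixed + service.
{Site 1, Site 3, Site 4}: M1→Site 3 3·21=63, M2→Site 4 5·14=70, M3→Site 1 3·12=36. Service 169; fixed 21; total 190.
{Site 1, Site 4, Site 5}: M1→Site 5 3·21=63, M2→Site 4 5·14=70, M3→Site 1 3·12=36. Service 169; fixed 25; total 194.
{Site 1, Site 2, Site 3, Site 4}: M1→Site 3 3·21=63, M2→Site 4 5·14=70, M3→Site 1 3·12=36. Service 169; fixed 26; total 195.
{Site 1, Site 2, Site 3, Site 4, Site 5, Site 6}: M1→Site 3 3·21=63, M2→Site 4 5·14=70, M3→Site 1 3·12=36. Service 169; fixed 51; total 220.
No other subset beats 190.

Open Site 1, Site 3 and Site 4; minimum total cost 190.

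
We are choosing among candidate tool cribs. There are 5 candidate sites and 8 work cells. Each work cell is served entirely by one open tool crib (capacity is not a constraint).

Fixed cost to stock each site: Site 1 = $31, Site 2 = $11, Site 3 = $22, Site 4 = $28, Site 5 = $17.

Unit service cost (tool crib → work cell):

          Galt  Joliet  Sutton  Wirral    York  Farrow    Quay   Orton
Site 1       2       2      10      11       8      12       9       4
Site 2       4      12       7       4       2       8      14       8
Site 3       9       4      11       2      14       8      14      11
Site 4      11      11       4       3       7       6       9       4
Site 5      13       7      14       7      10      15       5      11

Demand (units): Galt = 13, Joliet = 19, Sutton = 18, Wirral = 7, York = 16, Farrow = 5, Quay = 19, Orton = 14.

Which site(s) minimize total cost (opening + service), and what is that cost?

Open Site 1, Site 2, Site 4 and Site 5; minimum total cost 457.

For any fixed open set, each work cell goes to its cheapest open site; total = fixed + service.
{Site 1, Site 2, Site 4, Site 5}: Galt→Site 1 2·13=26, Joliet→Site 1 2·19=38, Sutton→Site 4 4·18=72, Wirral→Site 4 3·7=21, York→Site 2 2·16=32, Farrow→Site 4 6·5=30, Quay→Site 5 5·19=95, Orton→Site 1 4·14=56. Service 370; fixed 87; total 457.
{Site 1, Site 2, Site 3, Site 4, Site 5}: Galt→Site 1 2·13=26, Joliet→Site 1 2·19=38, Sutton→Site 4 4·18=72, Wirral→Site 3 2·7=14, York→Site 2 2·16=32, Farrow→Site 4 6·5=30, Quay→Site 5 5·19=95, Orton→Site 1 4·14=56. Service 363; fixed 109; total 472.
{Site 1, Site 2, Site 5}: service 441 + fixed 59 = 500
{Site 2}: Galt→Site 2 4·13=52, Joliet→Site 2 12·19=228, Sutton→Site 2 7·18=126, Wirral→Site 2 4·7=28, York→Site 2 2·16=32, Farrow→Site 2 8·5=40, Quay→Site 2 14·19=266, Orton→Site 2 8·14=112. Service 884; fixed 11; total 895.
No other subset beats 457.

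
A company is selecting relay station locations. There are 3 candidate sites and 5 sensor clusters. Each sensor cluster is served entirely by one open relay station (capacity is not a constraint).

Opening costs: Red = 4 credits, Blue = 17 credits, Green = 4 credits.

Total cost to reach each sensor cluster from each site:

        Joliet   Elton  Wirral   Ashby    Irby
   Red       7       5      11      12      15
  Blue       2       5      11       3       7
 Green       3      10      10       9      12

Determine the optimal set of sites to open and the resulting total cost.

Open Blue only; minimum total cost 45.

For any fixed open set, each sensor cluster goes to its cheapest open site; total = fixed + service.
{Blue}: Joliet→Blue 2, Elton→Blue 5, Wirral→Blue 11, Ashby→Blue 3, Irby→Blue 7. Service 28; fixed 17; total 45.
{Red, Green}: service 39 + fixed 8 = 47
{Blue, Green}: service 27 + fixed 21 = 48
{Red, Blue, Green}: Joliet→Blue 2, Elton→Red 5, Wirral→Green 10, Ashby→Blue 3, Irby→Blue 7. Service 27; fixed 25; total 52.
No other subset beats 45.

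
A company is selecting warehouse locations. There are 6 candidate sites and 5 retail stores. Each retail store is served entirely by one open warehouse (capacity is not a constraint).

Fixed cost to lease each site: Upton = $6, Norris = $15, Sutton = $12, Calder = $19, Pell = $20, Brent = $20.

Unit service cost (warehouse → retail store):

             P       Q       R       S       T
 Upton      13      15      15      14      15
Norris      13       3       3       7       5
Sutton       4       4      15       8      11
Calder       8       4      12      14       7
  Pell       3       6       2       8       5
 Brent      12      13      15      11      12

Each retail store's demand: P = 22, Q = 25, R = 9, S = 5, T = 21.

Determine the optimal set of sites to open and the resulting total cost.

Open Norris and Pell; minimum total cost 334.

For any fixed open set, each retail store goes to its cheapest open site; total = fixed + service.
{Norris, Pell}: P→Pell 3·22=66, Q→Norris 3·25=75, R→Pell 2·9=18, S→Norris 7·5=35, T→Norris 5·21=105. Service 299; fixed 35; total 334.
{Upton, Norris, Pell}: P→Pell 3·22=66, Q→Norris 3·25=75, R→Pell 2·9=18, S→Norris 7·5=35, T→Norris 5·21=105. Service 299; fixed 41; total 340.
{Norris, Sutton, Pell}: service 299 + fixed 47 = 346
{Upton, Norris, Sutton, Calder, Pell, Brent}: service 299 + fixed 92 = 391
No other subset beats 334.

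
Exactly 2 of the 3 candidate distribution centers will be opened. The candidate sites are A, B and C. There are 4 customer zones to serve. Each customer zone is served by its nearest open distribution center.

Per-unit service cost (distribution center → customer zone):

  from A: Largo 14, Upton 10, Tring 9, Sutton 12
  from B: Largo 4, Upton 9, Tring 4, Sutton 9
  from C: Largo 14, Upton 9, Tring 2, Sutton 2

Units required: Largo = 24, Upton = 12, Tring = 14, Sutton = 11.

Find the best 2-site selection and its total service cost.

Choose B and C; total service cost 254.

With exactly 2 open, each customer zone uses its cheapest among the chosen.
{B, C}: Largo→B 4·24=96, Upton→B 9·12=108, Tring→C 2·14=28, Sutton→C 2·11=22. Service cost 254.
{A, B}: service cost 359
{A, C}: service cost 494
Among all 3 size-2 choices, {B, C} is lowest.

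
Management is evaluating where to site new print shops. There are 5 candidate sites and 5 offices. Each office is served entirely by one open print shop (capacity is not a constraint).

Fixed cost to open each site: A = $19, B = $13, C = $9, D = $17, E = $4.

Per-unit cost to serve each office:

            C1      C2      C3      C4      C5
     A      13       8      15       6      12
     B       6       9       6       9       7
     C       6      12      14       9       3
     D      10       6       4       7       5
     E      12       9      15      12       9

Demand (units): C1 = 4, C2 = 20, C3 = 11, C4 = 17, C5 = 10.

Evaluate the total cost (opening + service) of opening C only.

Total cost: 610

Each office is assigned to its cheapest site among the open ones.
{C}: C1→C 6·4=24, C2→C 12·20=240, C3→C 14·11=154, C4→C 9·17=153, C5→C 3·10=30. Service 601; fixed 9; total 610.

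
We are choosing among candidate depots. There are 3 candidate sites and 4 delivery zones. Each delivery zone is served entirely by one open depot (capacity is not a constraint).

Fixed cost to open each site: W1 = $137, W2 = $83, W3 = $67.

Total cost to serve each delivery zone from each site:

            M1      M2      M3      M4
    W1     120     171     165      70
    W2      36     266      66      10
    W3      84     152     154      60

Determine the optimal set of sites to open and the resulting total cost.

For any fixed open set, each delivery zone goes to its cheapest open site; total = fixed + service.
{W2, W3}: M1→W2 36, M2→W3 152, M3→W2 66, M4→W2 10. Service 264; fixed 150; total 414.
{W2}: service 378 + fixed 83 = 461
{W1, W2}: M1→W2 36, M2→W1 171, M3→W2 66, M4→W2 10. Service 283; fixed 220; total 503.
{W1, W2, W3}: service 264 + fixed 287 = 551
No other subset beats 414.

Open W2 and W3; minimum total cost 414.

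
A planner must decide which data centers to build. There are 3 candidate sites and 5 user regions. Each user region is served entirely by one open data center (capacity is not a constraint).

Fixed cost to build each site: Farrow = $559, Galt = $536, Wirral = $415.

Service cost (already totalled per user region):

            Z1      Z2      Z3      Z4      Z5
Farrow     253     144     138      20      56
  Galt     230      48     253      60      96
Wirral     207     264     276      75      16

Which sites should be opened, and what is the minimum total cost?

For any fixed open set, each user region goes to its cheapest open site; total = fixed + service.
{Farrow}: Z1→Farrow 253, Z2→Farrow 144, Z3→Farrow 138, Z4→Farrow 20, Z5→Farrow 56. Service 611; fixed 559; total 1170.
{Galt}: service 687 + fixed 536 = 1223
{Wirral}: Z1→Wirral 207, Z2→Wirral 264, Z3→Wirral 276, Z4→Wirral 75, Z5→Wirral 16. Service 838; fixed 415; total 1253.
{Farrow, Galt, Wirral}: Z1→Wirral 207, Z2→Galt 48, Z3→Farrow 138, Z4→Farrow 20, Z5→Wirral 16. Service 429; fixed 1510; total 1939.
(All 7 nonempty subsets were checked; Farrow only is lowest.)

Open Farrow only; minimum total cost 1170.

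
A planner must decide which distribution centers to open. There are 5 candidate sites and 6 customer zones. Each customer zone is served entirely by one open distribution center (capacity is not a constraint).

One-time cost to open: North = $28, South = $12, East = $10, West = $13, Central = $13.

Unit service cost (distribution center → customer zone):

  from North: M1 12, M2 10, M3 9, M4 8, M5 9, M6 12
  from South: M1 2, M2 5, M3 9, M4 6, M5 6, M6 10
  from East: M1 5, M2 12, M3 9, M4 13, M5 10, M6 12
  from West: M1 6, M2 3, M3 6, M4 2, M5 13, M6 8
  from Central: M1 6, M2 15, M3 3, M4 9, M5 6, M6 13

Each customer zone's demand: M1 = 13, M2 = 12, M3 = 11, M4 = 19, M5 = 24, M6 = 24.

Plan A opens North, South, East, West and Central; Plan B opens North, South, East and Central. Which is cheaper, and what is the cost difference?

Plan A is cheaper by 135.

Plan A: {North, South, East, West, Central}: M1→South 2·13=26, M2→West 3·12=36, M3→Central 3·11=33, M4→West 2·19=38, M5→South 6·24=144, M6→West 8·24=192. Service 469; fixed 76; total 545.
Plan B: {North, South, East, Central}: M1→South 2·13=26, M2→South 5·12=60, M3→Central 3·11=33, M4→South 6·19=114, M5→South 6·24=144, M6→South 10·24=240. Service 617; fixed 63; total 680.
Difference: |545 − 680| = 135.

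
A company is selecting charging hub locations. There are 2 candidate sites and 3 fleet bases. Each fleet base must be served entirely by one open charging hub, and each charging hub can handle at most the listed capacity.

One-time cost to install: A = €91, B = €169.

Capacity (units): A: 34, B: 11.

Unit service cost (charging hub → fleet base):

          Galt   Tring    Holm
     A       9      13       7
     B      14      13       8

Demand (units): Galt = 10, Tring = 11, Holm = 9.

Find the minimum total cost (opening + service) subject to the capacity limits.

Minimum total cost: 387

Open {A}: Galt→A 9·10=90, Tring→A 13·11=143, Holm→A 7·9=63.
Loads: A carries 30/34. Service 296; fixed 91; total 387.
Next best feasible plan costs 556.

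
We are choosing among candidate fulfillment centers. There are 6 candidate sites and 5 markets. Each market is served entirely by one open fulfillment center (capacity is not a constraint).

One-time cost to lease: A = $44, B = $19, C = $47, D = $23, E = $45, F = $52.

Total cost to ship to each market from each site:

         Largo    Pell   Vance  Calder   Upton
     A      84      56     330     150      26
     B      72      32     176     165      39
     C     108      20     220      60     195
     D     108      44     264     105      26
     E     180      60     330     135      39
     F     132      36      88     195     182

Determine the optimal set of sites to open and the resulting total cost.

Open B, C and F; minimum total cost 397.

For any fixed open set, each market goes to its cheapest open site; total = fixed + service.
{B, C, F}: Largo→B 72, Pell→C 20, Vance→F 88, Calder→C 60, Upton→B 39. Service 279; fixed 118; total 397.
{B, C, D, F}: service 266 + fixed 141 = 407
{B, D, F}: service 323 + fixed 94 = 417
{A, B, C, D, E, F}: service 266 + fixed 230 = 496
No other subset beats 397.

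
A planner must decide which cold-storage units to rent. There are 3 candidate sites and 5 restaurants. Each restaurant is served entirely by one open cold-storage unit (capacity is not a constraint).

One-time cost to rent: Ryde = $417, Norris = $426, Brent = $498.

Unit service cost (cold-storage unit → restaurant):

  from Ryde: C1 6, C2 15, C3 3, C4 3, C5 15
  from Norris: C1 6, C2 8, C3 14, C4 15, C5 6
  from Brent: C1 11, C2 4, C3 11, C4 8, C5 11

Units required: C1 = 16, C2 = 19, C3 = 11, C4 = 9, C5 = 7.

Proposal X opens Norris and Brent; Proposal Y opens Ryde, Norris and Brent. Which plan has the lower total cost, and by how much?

Proposal X: {Norris, Brent}: C1→Norris 6·16=96, C2→Brent 4·19=76, C3→Brent 11·11=121, C4→Brent 8·9=72, C5→Norris 6·7=42. Service 407; fixed 924; total 1331.
Proposal Y: {Ryde, Norris, Brent}: C1→Ryde 6·16=96, C2→Brent 4·19=76, C3→Ryde 3·11=33, C4→Ryde 3·9=27, C5→Norris 6·7=42. Service 274; fixed 1341; total 1615.
Difference: |1331 − 1615| = 284.

Proposal X is cheaper by 284.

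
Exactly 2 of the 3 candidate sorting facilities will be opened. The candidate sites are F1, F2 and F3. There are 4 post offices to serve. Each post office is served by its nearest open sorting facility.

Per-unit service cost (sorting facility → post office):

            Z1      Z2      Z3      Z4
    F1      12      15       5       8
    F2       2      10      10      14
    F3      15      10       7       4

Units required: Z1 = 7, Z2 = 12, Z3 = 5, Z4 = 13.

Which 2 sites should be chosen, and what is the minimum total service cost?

With exactly 2 open, each post office uses its cheapest among the chosen.
{F2, F3}: Z1→F2 2·7=14, Z2→F2 10·12=120, Z3→F3 7·5=35, Z4→F3 4·13=52. Service cost 221.
{F1, F2}: service cost 263
{F1, F3}: service cost 281
Among all 3 size-2 choices, {F2, F3} is lowest.

Choose F2 and F3; total service cost 221.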